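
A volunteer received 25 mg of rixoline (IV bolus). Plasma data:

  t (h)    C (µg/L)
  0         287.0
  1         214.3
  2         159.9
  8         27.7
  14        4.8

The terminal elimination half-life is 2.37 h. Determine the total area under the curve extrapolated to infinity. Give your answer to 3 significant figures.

AUC = 1110 µg/L·h

Trapezoidal AUC_0→14:
  [0→1]: (287.0+214.3)/2 × 1 = 250.65
  [1→2]: (214.3+159.9)/2 × 1 = 187.1
  [2→8]: (159.9+27.7)/2 × 6 = 562.8
  [8→14]: (27.7+4.8)/2 × 6 = 97.5
  Sum = 1098.05 µg/L·h
k_e = ln2 / t½ = 0.693147 / 2.37 = 0.2925 h^-1
Extrapolated tail: C_last / k_e = 4.8 / 0.2925 = 16.410
AUC_0→∞ = 1098.05 + 16.410 = 1114.46 µg/L·h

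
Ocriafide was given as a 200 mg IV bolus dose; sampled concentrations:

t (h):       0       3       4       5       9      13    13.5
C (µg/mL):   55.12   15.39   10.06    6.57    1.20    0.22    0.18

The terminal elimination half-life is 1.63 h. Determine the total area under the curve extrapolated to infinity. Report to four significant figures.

AUC = 145.7 µg/mL·h

Trapezoidal AUC_0→13.5:
  [0→3]: (55.12+15.39)/2 × 3 = 105.765
  [3→4]: (15.39+10.06)/2 × 1 = 12.725
  [4→5]: (10.06+6.57)/2 × 1 = 8.315
  [5→9]: (6.57+1.20)/2 × 4 = 15.54
  [9→13]: (1.20+0.22)/2 × 4 = 2.84
  [13→13.5]: (0.22+0.18)/2 × 0.5 = 0.1
  Sum = 145.285 µg/mL·h
k_e = ln2 / t½ = 0.693147 / 1.63 = 0.4252 h^-1
Extrapolated tail: C_last / k_e = 0.18 / 0.4252 = 0.423
AUC_0→∞ = 145.285 + 0.423 = 145.708 µg/mL·h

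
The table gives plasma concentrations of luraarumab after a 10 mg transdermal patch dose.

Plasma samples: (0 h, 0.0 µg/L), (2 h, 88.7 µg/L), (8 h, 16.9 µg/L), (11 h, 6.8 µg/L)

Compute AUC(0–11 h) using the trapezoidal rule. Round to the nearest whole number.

AUC = 441 µg/L·h

Trapezoidal AUC_0→11:
  [0→2]: (0.0+88.7)/2 × 2 = 88.7
  [2→8]: (88.7+16.9)/2 × 6 = 316.8
  [8→11]: (16.9+6.8)/2 × 3 = 35.55
  Sum = 441.05 µg/L·h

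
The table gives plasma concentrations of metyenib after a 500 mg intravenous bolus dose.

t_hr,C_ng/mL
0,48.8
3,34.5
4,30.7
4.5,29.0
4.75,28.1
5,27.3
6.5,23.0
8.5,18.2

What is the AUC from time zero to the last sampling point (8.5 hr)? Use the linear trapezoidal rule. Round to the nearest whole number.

AUC = 265 ng/mL·hr

Trapezoidal AUC_0→8.5:
  [0→3]: (48.8+34.5)/2 × 3 = 124.95
  [3→4]: (34.5+30.7)/2 × 1 = 32.6
  [4→4.5]: (30.7+29.0)/2 × 0.5 = 14.925
  [4.5→4.75]: (29.0+28.1)/2 × 0.25 = 7.1375
  [4.75→5]: (28.1+27.3)/2 × 0.25 = 6.925
  [5→6.5]: (27.3+23.0)/2 × 1.5 = 37.725
  [6.5→8.5]: (23.0+18.2)/2 × 2 = 41.2
  Sum = 265.4625 ng/mL·hr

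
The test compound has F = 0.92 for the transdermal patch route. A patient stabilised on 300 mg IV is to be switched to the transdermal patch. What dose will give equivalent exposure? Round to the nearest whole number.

For equal systemic exposure: F × D_ev = D_iv
D_ev = D_iv / F = 300 / 0.92 = 326.087 mg

D_transdermal = 326 mg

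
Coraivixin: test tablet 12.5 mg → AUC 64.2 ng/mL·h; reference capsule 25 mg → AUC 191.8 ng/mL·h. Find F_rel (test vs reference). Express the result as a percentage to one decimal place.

F_rel = 66.9%

F_rel = (AUC_test/D_test) / (AUC_ref/D_ref)
      = (64.2/12.5) / (191.8/25)
      = 5.136 / 7.672 = 0.6694 = 66.94%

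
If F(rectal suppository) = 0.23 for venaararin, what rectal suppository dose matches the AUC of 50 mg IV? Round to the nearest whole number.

For equal systemic exposure: F × D_ev = D_iv
D_ev = D_iv / F = 50 / 0.23 = 217.391 mg

D_rectal = 217 mg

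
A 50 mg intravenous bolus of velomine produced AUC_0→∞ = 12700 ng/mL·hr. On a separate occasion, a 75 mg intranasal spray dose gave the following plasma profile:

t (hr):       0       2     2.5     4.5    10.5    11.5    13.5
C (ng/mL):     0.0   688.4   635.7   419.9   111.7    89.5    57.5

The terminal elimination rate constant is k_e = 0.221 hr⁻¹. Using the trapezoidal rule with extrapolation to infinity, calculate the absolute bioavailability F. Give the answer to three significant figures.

Trapezoidal AUC_0→13.5 (intranasal spray):
  [0→2]: (0.0+688.4)/2 × 2 = 688.4
  [2→2.5]: (688.4+635.7)/2 × 0.5 = 331.025
  [2.5→4.5]: (635.7+419.9)/2 × 2 = 1055.6
  [4.5→10.5]: (419.9+111.7)/2 × 6 = 1594.8
  [10.5→11.5]: (111.7+89.5)/2 × 1 = 100.6
  [11.5→13.5]: (89.5+57.5)/2 × 2 = 147.0
  Sum = 3917.425 ng/mL·hr
Tail: C_last/k_e = 57.5/0.221 = 260.181
AUC_0→∞ (intranasal spray) = 3917.425 + 260.181 = 4177.606 ng/mL·hr
F = (AUC_ev/D_ev)/(AUC_iv/D_iv) = (4177.606/75)/(12700/50) = 55.7014/254 = 0.2193

F = 0.219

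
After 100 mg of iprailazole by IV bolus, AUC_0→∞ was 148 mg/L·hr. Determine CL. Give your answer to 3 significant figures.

CL = 0.676 L/hr

CL = Dose_iv / AUC_0→∞
   = 100 / 148 = 0.675676 L/hr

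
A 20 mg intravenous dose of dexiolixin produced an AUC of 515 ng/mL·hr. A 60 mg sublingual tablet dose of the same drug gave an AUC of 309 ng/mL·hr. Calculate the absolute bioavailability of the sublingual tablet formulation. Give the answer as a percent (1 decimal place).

F = (AUC_ev / D_ev) / (AUC_iv / D_iv)
  = (309/60) / (515/20)
  = 5.15 / 25.75 = 0.2000
  = 20.00%

F = 20.0%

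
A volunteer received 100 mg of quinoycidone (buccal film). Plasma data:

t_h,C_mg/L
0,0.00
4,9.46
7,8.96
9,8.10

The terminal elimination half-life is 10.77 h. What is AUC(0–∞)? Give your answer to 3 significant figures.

AUC = 189 mg/L·h

Trapezoidal AUC_0→9:
  [0→4]: (0.00+9.46)/2 × 4 = 18.92
  [4→7]: (9.46+8.96)/2 × 3 = 27.63
  [7→9]: (8.96+8.10)/2 × 2 = 17.06
  Sum = 63.61 mg/L·h
k_e = ln2 / t½ = 0.693147 / 10.77 = 0.0644 h^-1
Extrapolated tail: C_last / k_e = 8.10 / 0.0644 = 125.776
AUC_0→∞ = 63.61 + 125.776 = 189.386 mg/L·h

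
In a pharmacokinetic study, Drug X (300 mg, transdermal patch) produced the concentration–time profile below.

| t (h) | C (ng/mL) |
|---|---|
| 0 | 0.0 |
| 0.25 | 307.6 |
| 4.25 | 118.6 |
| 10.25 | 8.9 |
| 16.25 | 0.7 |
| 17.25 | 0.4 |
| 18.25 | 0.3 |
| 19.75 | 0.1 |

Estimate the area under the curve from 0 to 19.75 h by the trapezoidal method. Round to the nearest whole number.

Trapezoidal AUC_0→19.75:
  [0→0.25]: (0.0+307.6)/2 × 0.25 = 38.45
  [0.25→4.25]: (307.6+118.6)/2 × 4 = 852.4
  [4.25→10.25]: (118.6+8.9)/2 × 6 = 382.5
  [10.25→16.25]: (8.9+0.7)/2 × 6 = 28.8
  [16.25→17.25]: (0.7+0.4)/2 × 1 = 0.55
  [17.25→18.25]: (0.4+0.3)/2 × 1 = 0.35
  [18.25→19.75]: (0.3+0.1)/2 × 1.5 = 0.3
  Sum = 1303.35 ng/mL·h

AUC = 1303 ng/mL·h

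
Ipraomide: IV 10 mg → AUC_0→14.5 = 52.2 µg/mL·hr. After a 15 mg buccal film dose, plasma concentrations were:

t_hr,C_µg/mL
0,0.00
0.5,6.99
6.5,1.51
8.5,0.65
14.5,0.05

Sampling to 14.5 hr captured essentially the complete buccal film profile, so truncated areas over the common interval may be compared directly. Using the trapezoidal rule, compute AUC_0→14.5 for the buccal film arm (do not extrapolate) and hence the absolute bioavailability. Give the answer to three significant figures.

Trapezoidal AUC_0→14.5 (buccal film):
  [0→0.5]: (0.00+6.99)/2 × 0.5 = 1.7475
  [0.5→6.5]: (6.99+1.51)/2 × 6 = 25.5
  [6.5→8.5]: (1.51+0.65)/2 × 2 = 2.16
  [8.5→14.5]: (0.65+0.05)/2 × 6 = 2.1
  Sum = 31.5075 µg/mL·hr
F = (AUC_ev/D_ev)/(AUC_iv/D_iv) = (31.5075/15)/(52.2/10) = 2.1005/5.22 = 0.4024

F = 0.402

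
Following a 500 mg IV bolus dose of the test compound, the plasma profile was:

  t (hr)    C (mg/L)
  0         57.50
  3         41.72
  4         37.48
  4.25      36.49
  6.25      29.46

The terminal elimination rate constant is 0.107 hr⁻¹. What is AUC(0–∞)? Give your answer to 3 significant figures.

AUC = 539 mg/L·hr

Trapezoidal AUC_0→6.25:
  [0→3]: (57.50+41.72)/2 × 3 = 148.83
  [3→4]: (41.72+37.48)/2 × 1 = 39.6
  [4→4.25]: (37.48+36.49)/2 × 0.25 = 9.24625
  [4.25→6.25]: (36.49+29.46)/2 × 2 = 65.95
  Sum = 263.62625 mg/L·hr
Extrapolated tail: C_last / k_e = 29.46 / 0.107 = 275.327
AUC_0→∞ = 263.62625 + 275.327 = 538.95325 mg/L·hr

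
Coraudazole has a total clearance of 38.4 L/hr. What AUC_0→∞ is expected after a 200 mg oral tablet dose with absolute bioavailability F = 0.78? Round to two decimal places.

AUC = 4.06 mg/L·hr

AUC_0→∞ = F × Dose / CL
        = 0.78 × 200 / 38.4 = 4.0625 mg/L·hr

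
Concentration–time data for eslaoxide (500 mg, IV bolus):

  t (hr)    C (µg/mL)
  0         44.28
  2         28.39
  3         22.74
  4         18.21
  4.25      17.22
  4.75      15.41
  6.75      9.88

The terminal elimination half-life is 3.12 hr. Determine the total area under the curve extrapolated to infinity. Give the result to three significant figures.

Trapezoidal AUC_0→6.75:
  [0→2]: (44.28+28.39)/2 × 2 = 72.67
  [2→3]: (28.39+22.74)/2 × 1 = 25.565
  [3→4]: (22.74+18.21)/2 × 1 = 20.475
  [4→4.25]: (18.21+17.22)/2 × 0.25 = 4.42875
  [4.25→4.75]: (17.22+15.41)/2 × 0.5 = 8.1575
  [4.75→6.75]: (15.41+9.88)/2 × 2 = 25.29
  Sum = 156.58625 µg/mL·hr
k_e = ln2 / t½ = 0.693147 / 3.12 = 0.2222 hr^-1
Extrapolated tail: C_last / k_e = 9.88 / 0.2222 = 44.464
AUC_0→∞ = 156.58625 + 44.464 = 201.05025 µg/mL·hr

AUC = 201 µg/mL·hr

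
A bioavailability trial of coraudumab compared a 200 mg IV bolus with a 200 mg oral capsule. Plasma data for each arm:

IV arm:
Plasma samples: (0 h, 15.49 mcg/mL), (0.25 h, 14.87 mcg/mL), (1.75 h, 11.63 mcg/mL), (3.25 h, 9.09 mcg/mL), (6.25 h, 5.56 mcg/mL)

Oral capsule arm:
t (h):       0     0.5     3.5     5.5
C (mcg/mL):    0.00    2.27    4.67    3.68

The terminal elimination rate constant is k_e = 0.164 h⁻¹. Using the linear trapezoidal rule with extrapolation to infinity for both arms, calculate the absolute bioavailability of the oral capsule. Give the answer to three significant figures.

Trapezoidal AUC_0→6.25 (IV):
  [0→0.25]: (15.49+14.87)/2 × 0.25 = 3.795
  [0.25→1.75]: (14.87+11.63)/2 × 1.5 = 19.875
  [1.75→3.25]: (11.63+9.09)/2 × 1.5 = 15.54
  [3.25→6.25]: (9.09+5.56)/2 × 3 = 21.975
  Sum = 61.185 mcg/mL·h
IV tail: 5.56/0.164 = 33.902; AUC_iv,0→∞ = 61.185 + 33.902 = 95.087 mcg/mL·h
Trapezoidal AUC_0→5.5 (oral capsule):
  [0→0.5]: (0.00+2.27)/2 × 0.5 = 0.5675
  [0.5→3.5]: (2.27+4.67)/2 × 3 = 10.41
  [3.5→5.5]: (4.67+3.68)/2 × 2 = 8.35
  Sum = 19.3275 mcg/mL·h
oral capsule tail: 3.68/0.164 = 22.439; AUC_ev,0→∞ = 19.3275 + 22.439 = 41.7665 mcg/mL·h
F = (AUC_ev/D_ev)/(AUC_iv/D_iv) = (41.7665/200)/(95.087/200) = 0.2088325/0.475435 = 0.4392

F = 0.439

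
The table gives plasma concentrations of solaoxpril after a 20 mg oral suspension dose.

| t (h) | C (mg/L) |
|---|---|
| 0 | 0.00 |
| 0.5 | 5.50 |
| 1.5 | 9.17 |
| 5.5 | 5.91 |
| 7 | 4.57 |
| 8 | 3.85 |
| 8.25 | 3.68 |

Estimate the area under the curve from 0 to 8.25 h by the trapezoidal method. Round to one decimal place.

AUC = 51.9 mg/L·h

Trapezoidal AUC_0→8.25:
  [0→0.5]: (0.00+5.50)/2 × 0.5 = 1.375
  [0.5→1.5]: (5.50+9.17)/2 × 1 = 7.335
  [1.5→5.5]: (9.17+5.91)/2 × 4 = 30.16
  [5.5→7]: (5.91+4.57)/2 × 1.5 = 7.86
  [7→8]: (4.57+3.85)/2 × 1 = 4.21
  [8→8.25]: (3.85+3.68)/2 × 0.25 = 0.94125
  Sum = 51.88125 mg/L·h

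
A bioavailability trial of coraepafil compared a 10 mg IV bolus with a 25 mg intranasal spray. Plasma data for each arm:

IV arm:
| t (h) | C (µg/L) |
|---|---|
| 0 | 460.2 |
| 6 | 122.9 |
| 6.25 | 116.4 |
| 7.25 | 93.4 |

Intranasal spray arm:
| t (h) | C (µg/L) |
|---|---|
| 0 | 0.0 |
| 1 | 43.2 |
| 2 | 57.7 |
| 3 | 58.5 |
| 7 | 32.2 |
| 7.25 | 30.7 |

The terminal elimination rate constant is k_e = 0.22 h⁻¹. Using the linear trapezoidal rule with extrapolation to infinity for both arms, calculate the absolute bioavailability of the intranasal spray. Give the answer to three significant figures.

Trapezoidal AUC_0→7.25 (IV):
  [0→6]: (460.2+122.9)/2 × 6 = 1749.3
  [6→6.25]: (122.9+116.4)/2 × 0.25 = 29.9125
  [6.25→7.25]: (116.4+93.4)/2 × 1 = 104.9
  Sum = 1884.1125 µg/L·h
IV tail: 93.4/0.22 = 424.545; AUC_iv,0→∞ = 1884.1125 + 424.545 = 2308.6575 µg/L·h
Trapezoidal AUC_0→7.25 (intranasal spray):
  [0→1]: (0.0+43.2)/2 × 1 = 21.6
  [1→2]: (43.2+57.7)/2 × 1 = 50.45
  [2→3]: (57.7+58.5)/2 × 1 = 58.1
  [3→7]: (58.5+32.2)/2 × 4 = 181.4
  [7→7.25]: (32.2+30.7)/2 × 0.25 = 7.8625
  Sum = 319.4125 µg/L·h
intranasal spray tail: 30.7/0.22 = 139.545; AUC_ev,0→∞ = 319.4125 + 139.545 = 458.9575 µg/L·h
F = (AUC_ev/D_ev)/(AUC_iv/D_iv) = (458.9575/25)/(2308.6575/10) = 18.3583/230.86575 = 0.0795

F = 0.0795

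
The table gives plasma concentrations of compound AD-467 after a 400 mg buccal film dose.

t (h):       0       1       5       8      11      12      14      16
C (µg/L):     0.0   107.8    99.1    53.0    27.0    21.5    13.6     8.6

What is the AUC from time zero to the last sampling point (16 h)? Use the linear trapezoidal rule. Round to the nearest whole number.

AUC = 897 µg/L·h

Trapezoidal AUC_0→16:
  [0→1]: (0.0+107.8)/2 × 1 = 53.9
  [1→5]: (107.8+99.1)/2 × 4 = 413.8
  [5→8]: (99.1+53.0)/2 × 3 = 228.15
  [8→11]: (53.0+27.0)/2 × 3 = 120.0
  [11→12]: (27.0+21.5)/2 × 1 = 24.25
  [12→14]: (21.5+13.6)/2 × 2 = 35.1
  [14→16]: (13.6+8.6)/2 × 2 = 22.2
  Sum = 897.4 µg/L·h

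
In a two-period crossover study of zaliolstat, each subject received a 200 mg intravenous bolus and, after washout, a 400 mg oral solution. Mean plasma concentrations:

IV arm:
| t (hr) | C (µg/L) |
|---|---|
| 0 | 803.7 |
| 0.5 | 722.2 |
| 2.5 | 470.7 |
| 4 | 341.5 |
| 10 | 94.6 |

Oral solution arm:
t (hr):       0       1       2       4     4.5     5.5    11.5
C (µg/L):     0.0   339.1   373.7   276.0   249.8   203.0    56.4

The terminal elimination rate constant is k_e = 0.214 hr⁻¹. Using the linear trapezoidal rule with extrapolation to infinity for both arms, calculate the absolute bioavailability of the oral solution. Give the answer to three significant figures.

F = 0.327

Trapezoidal AUC_0→10 (IV):
  [0→0.5]: (803.7+722.2)/2 × 0.5 = 381.475
  [0.5→2.5]: (722.2+470.7)/2 × 2 = 1192.9
  [2.5→4]: (470.7+341.5)/2 × 1.5 = 609.15
  [4→10]: (341.5+94.6)/2 × 6 = 1308.3
  Sum = 3491.825 µg/L·hr
IV tail: 94.6/0.214 = 442.056; AUC_iv,0→∞ = 3491.825 + 442.056 = 3933.881 µg/L·hr
Trapezoidal AUC_0→11.5 (oral solution):
  [0→1]: (0.0+339.1)/2 × 1 = 169.55
  [1→2]: (339.1+373.7)/2 × 1 = 356.4
  [2→4]: (373.7+276.0)/2 × 2 = 649.7
  [4→4.5]: (276.0+249.8)/2 × 0.5 = 131.45
  [4.5→5.5]: (249.8+203.0)/2 × 1 = 226.4
  [5.5→11.5]: (203.0+56.4)/2 × 6 = 778.2
  Sum = 2311.7 µg/L·hr
oral solution tail: 56.4/0.214 = 263.551; AUC_ev,0→∞ = 2311.7 + 263.551 = 2575.251 µg/L·hr
F = (AUC_ev/D_ev)/(AUC_iv/D_iv) = (2575.251/400)/(3933.881/200) = 6.4381275/19.669405 = 0.3273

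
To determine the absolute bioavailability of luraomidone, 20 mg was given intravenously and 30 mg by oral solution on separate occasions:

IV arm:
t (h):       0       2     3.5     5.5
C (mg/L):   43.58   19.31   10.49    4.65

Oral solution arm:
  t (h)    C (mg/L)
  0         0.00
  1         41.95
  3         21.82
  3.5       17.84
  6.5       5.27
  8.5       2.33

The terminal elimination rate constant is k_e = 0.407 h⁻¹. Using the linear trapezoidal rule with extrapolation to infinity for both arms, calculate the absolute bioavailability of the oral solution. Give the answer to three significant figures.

Trapezoidal AUC_0→5.5 (IV):
  [0→2]: (43.58+19.31)/2 × 2 = 62.89
  [2→3.5]: (19.31+10.49)/2 × 1.5 = 22.35
  [3.5→5.5]: (10.49+4.65)/2 × 2 = 15.14
  Sum = 100.38 mg/L·h
IV tail: 4.65/0.407 = 11.425; AUC_iv,0→∞ = 100.38 + 11.425 = 111.805 mg/L·h
Trapezoidal AUC_0→8.5 (oral solution):
  [0→1]: (0.00+41.95)/2 × 1 = 20.975
  [1→3]: (41.95+21.82)/2 × 2 = 63.77
  [3→3.5]: (21.82+17.84)/2 × 0.5 = 9.915
  [3.5→6.5]: (17.84+5.27)/2 × 3 = 34.665
  [6.5→8.5]: (5.27+2.33)/2 × 2 = 7.6
  Sum = 136.925 mg/L·h
oral solution tail: 2.33/0.407 = 5.725; AUC_ev,0→∞ = 136.925 + 5.725 = 142.65 mg/L·h
F = (AUC_ev/D_ev)/(AUC_iv/D_iv) = (142.65/30)/(111.805/20) = 4.755/5.59025 = 0.8506

F = 0.851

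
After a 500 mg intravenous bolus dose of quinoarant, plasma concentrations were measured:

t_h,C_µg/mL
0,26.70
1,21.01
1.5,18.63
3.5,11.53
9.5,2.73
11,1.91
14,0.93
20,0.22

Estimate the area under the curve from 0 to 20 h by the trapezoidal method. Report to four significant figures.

Trapezoidal AUC_0→20:
  [0→1]: (26.70+21.01)/2 × 1 = 23.855
  [1→1.5]: (21.01+18.63)/2 × 0.5 = 9.91
  [1.5→3.5]: (18.63+11.53)/2 × 2 = 30.16
  [3.5→9.5]: (11.53+2.73)/2 × 6 = 42.78
  [9.5→11]: (2.73+1.91)/2 × 1.5 = 3.48
  [11→14]: (1.91+0.93)/2 × 3 = 4.26
  [14→20]: (0.93+0.22)/2 × 6 = 3.45
  Sum = 117.895 µg/mL·h

AUC = 117.9 µg/mL·h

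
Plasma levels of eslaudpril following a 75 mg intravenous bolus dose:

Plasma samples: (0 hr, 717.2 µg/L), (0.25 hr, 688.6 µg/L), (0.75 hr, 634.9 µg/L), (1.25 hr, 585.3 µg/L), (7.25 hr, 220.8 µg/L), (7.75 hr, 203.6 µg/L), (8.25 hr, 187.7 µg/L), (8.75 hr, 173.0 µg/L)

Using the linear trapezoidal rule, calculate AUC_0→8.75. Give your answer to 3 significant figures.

Trapezoidal AUC_0→8.75:
  [0→0.25]: (717.2+688.6)/2 × 0.25 = 175.725
  [0.25→0.75]: (688.6+634.9)/2 × 0.5 = 330.875
  [0.75→1.25]: (634.9+585.3)/2 × 0.5 = 305.05
  [1.25→7.25]: (585.3+220.8)/2 × 6 = 2418.3
  [7.25→7.75]: (220.8+203.6)/2 × 0.5 = 106.1
  [7.75→8.25]: (203.6+187.7)/2 × 0.5 = 97.825
  [8.25→8.75]: (187.7+173.0)/2 × 0.5 = 90.175
  Sum = 3524.05 µg/L·hr

AUC = 3520 µg/L·hr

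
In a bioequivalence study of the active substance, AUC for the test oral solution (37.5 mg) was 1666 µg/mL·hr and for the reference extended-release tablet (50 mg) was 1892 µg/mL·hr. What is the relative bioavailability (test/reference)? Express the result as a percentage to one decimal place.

F_rel = 117.4%

F_rel = (AUC_test/D_test) / (AUC_ref/D_ref)
      = (1666/37.5) / (1892/50)
      = 44.4267 / 37.84 = 1.1741 = 117.41%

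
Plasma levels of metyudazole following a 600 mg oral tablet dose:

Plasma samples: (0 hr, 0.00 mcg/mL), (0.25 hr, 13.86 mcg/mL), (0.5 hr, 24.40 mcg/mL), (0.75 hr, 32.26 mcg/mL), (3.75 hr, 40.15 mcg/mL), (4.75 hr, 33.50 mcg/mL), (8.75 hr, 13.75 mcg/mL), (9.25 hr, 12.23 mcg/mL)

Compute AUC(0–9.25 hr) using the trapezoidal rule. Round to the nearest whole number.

Trapezoidal AUC_0→9.25:
  [0→0.25]: (0.00+13.86)/2 × 0.25 = 1.7325
  [0.25→0.5]: (13.86+24.40)/2 × 0.25 = 4.7825
  [0.5→0.75]: (24.40+32.26)/2 × 0.25 = 7.0825
  [0.75→3.75]: (32.26+40.15)/2 × 3 = 108.615
  [3.75→4.75]: (40.15+33.50)/2 × 1 = 36.825
  [4.75→8.75]: (33.50+13.75)/2 × 4 = 94.5
  [8.75→9.25]: (13.75+12.23)/2 × 0.5 = 6.495
  Sum = 260.0325 mcg/mL·hr

AUC = 260 mcg/mL·hr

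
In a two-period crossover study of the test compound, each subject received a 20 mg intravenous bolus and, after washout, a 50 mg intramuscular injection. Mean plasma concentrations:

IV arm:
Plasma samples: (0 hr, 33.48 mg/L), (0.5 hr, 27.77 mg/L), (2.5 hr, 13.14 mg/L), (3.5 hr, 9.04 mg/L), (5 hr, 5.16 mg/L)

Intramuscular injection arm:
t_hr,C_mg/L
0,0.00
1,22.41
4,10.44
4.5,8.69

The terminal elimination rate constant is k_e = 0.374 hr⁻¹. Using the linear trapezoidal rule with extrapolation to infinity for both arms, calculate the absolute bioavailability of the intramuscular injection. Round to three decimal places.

Trapezoidal AUC_0→5 (IV):
  [0→0.5]: (33.48+27.77)/2 × 0.5 = 15.3125
  [0.5→2.5]: (27.77+13.14)/2 × 2 = 40.91
  [2.5→3.5]: (13.14+9.04)/2 × 1 = 11.09
  [3.5→5]: (9.04+5.16)/2 × 1.5 = 10.65
  Sum = 77.9625 mg/L·hr
IV tail: 5.16/0.374 = 13.797; AUC_iv,0→∞ = 77.9625 + 13.797 = 91.7595 mg/L·hr
Trapezoidal AUC_0→4.5 (intramuscular injection):
  [0→1]: (0.00+22.41)/2 × 1 = 11.205
  [1→4]: (22.41+10.44)/2 × 3 = 49.275
  [4→4.5]: (10.44+8.69)/2 × 0.5 = 4.7825
  Sum = 65.2625 mg/L·hr
intramuscular injection tail: 8.69/0.374 = 23.235; AUC_ev,0→∞ = 65.2625 + 23.235 = 88.4975 mg/L·hr
F = (AUC_ev/D_ev)/(AUC_iv/D_iv) = (88.4975/50)/(91.7595/20) = 1.76995/4.587975 = 0.3858

F = 0.386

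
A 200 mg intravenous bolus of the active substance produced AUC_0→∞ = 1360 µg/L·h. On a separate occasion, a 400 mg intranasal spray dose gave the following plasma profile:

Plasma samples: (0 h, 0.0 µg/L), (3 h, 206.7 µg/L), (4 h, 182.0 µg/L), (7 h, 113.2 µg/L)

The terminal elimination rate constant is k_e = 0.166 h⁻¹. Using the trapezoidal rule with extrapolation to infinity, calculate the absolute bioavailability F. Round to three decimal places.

Trapezoidal AUC_0→7 (intranasal spray):
  [0→3]: (0.0+206.7)/2 × 3 = 310.05
  [3→4]: (206.7+182.0)/2 × 1 = 194.35
  [4→7]: (182.0+113.2)/2 × 3 = 442.8
  Sum = 947.2 µg/L·h
Tail: C_last/k_e = 113.2/0.166 = 681.928
AUC_0→∞ (intranasal spray) = 947.2 + 681.928 = 1629.128 µg/L·h
F = (AUC_ev/D_ev)/(AUC_iv/D_iv) = (1629.128/400)/(1360/200) = 4.07282/6.8 = 0.5989

F = 0.599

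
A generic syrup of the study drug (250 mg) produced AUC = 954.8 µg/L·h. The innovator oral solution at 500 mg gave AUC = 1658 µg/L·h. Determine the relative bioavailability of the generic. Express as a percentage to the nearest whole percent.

F_rel = (AUC_test/D_test) / (AUC_ref/D_ref)
      = (954.8/250) / (1658/500)
      = 3.8192 / 3.316 = 1.1517 = 115.17%

F_rel = 115%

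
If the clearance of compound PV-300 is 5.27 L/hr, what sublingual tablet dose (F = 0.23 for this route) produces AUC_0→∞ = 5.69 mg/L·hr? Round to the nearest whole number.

Dose = 130 mg

Dose = CL × AUC_0→∞ / F
     = 5.27 × 5.69 / 0.23 = 130.375 mg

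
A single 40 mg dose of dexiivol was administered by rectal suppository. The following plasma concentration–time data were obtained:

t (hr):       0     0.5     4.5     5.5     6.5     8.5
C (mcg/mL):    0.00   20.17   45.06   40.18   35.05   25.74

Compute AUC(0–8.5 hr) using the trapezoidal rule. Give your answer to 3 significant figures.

Trapezoidal AUC_0→8.5:
  [0→0.5]: (0.00+20.17)/2 × 0.5 = 5.0425
  [0.5→4.5]: (20.17+45.06)/2 × 4 = 130.46
  [4.5→5.5]: (45.06+40.18)/2 × 1 = 42.62
  [5.5→6.5]: (40.18+35.05)/2 × 1 = 37.615
  [6.5→8.5]: (35.05+25.74)/2 × 2 = 60.79
  Sum = 276.5275 mcg/mL·hr

AUC = 277 mcg/mL·hr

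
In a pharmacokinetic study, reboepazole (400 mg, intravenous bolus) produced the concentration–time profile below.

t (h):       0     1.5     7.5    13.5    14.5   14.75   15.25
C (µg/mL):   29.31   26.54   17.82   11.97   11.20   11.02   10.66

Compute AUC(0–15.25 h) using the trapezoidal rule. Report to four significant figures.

Trapezoidal AUC_0→15.25:
  [0→1.5]: (29.31+26.54)/2 × 1.5 = 41.8875
  [1.5→7.5]: (26.54+17.82)/2 × 6 = 133.08
  [7.5→13.5]: (17.82+11.97)/2 × 6 = 89.37
  [13.5→14.5]: (11.97+11.20)/2 × 1 = 11.585
  [14.5→14.75]: (11.20+11.02)/2 × 0.25 = 2.7775
  [14.75→15.25]: (11.02+10.66)/2 × 0.5 = 5.42
  Sum = 284.12 µg/mL·h

AUC = 284.1 µg/mL·h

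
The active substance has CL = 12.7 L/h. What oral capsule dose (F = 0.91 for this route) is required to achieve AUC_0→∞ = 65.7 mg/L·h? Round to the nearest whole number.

Dose = CL × AUC_0→∞ / F
     = 12.7 × 65.7 / 0.91 = 916.912 mg

Dose = 917 mg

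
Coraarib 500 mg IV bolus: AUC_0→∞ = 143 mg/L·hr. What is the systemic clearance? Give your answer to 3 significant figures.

CL = Dose_iv / AUC_0→∞
   = 500 / 143 = 3.4965 L/hr

CL = 3.50 L/hr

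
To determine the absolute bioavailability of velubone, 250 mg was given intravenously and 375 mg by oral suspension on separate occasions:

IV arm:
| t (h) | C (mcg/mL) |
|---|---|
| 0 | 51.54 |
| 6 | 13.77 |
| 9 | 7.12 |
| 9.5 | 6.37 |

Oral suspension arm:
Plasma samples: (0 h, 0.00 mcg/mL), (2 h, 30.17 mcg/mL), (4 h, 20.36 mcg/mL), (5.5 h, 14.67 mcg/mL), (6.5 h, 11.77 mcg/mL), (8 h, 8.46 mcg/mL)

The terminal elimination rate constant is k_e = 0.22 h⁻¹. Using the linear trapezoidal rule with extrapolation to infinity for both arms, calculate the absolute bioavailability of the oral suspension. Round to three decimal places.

F = 0.446

Trapezoidal AUC_0→9.5 (IV):
  [0→6]: (51.54+13.77)/2 × 6 = 195.93
  [6→9]: (13.77+7.12)/2 × 3 = 31.335
  [9→9.5]: (7.12+6.37)/2 × 0.5 = 3.3725
  Sum = 230.6375 mcg/mL·h
IV tail: 6.37/0.22 = 28.955; AUC_iv,0→∞ = 230.6375 + 28.955 = 259.5925 mcg/mL·h
Trapezoidal AUC_0→8 (oral suspension):
  [0→2]: (0.00+30.17)/2 × 2 = 30.17
  [2→4]: (30.17+20.36)/2 × 2 = 50.53
  [4→5.5]: (20.36+14.67)/2 × 1.5 = 26.2725
  [5.5→6.5]: (14.67+11.77)/2 × 1 = 13.22
  [6.5→8]: (11.77+8.46)/2 × 1.5 = 15.1725
  Sum = 135.365 mcg/mL·h
oral suspension tail: 8.46/0.22 = 38.455; AUC_ev,0→∞ = 135.365 + 38.455 = 173.82 mcg/mL·h
F = (AUC_ev/D_ev)/(AUC_iv/D_iv) = (173.82/375)/(259.5925/250) = 0.46352/1.03837 = 0.4464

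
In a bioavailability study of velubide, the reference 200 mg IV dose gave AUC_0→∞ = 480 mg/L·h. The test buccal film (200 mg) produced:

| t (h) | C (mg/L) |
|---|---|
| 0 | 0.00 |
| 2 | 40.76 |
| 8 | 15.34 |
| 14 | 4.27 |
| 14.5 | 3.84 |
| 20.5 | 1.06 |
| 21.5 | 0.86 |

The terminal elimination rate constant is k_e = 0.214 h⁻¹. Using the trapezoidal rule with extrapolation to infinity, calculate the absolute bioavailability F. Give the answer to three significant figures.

F = 0.603

Trapezoidal AUC_0→21.5 (buccal film):
  [0→2]: (0.00+40.76)/2 × 2 = 40.76
  [2→8]: (40.76+15.34)/2 × 6 = 168.3
  [8→14]: (15.34+4.27)/2 × 6 = 58.83
  [14→14.5]: (4.27+3.84)/2 × 0.5 = 2.0275
  [14.5→20.5]: (3.84+1.06)/2 × 6 = 14.7
  [20.5→21.5]: (1.06+0.86)/2 × 1 = 0.96
  Sum = 285.5775 mg/L·h
Tail: C_last/k_e = 0.86/0.214 = 4.019
AUC_0→∞ (buccal film) = 285.5775 + 4.019 = 289.5965 mg/L·h
F = (AUC_ev/D_ev)/(AUC_iv/D_iv) = (289.5965/200)/(480/200) = 1.4479825/2.4 = 0.6033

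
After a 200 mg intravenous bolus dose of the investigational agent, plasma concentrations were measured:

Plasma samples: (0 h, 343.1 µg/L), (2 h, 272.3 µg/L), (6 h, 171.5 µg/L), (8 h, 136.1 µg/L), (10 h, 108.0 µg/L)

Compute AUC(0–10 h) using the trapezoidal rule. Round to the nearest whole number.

AUC = 2055 µg/L·h

Trapezoidal AUC_0→10:
  [0→2]: (343.1+272.3)/2 × 2 = 615.4
  [2→6]: (272.3+171.5)/2 × 4 = 887.6
  [6→8]: (171.5+136.1)/2 × 2 = 307.6
  [8→10]: (136.1+108.0)/2 × 2 = 244.1
  Sum = 2054.7 µg/L·h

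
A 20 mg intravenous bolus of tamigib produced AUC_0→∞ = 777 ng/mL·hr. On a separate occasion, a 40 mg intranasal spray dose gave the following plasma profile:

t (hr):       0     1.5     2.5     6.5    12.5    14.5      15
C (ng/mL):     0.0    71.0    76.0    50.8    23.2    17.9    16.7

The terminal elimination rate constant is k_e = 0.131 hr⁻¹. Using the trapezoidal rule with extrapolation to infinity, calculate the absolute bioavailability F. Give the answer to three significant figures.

F = 0.502

Trapezoidal AUC_0→15 (intranasal spray):
  [0→1.5]: (0.0+71.0)/2 × 1.5 = 53.25
  [1.5→2.5]: (71.0+76.0)/2 × 1 = 73.5
  [2.5→6.5]: (76.0+50.8)/2 × 4 = 253.6
  [6.5→12.5]: (50.8+23.2)/2 × 6 = 222.0
  [12.5→14.5]: (23.2+17.9)/2 × 2 = 41.1
  [14.5→15]: (17.9+16.7)/2 × 0.5 = 8.65
  Sum = 652.1 ng/mL·hr
Tail: C_last/k_e = 16.7/0.131 = 127.481
AUC_0→∞ (intranasal spray) = 652.1 + 127.481 = 779.581 ng/mL·hr
F = (AUC_ev/D_ev)/(AUC_iv/D_iv) = (779.581/40)/(777/20) = 19.489525/38.85 = 0.5017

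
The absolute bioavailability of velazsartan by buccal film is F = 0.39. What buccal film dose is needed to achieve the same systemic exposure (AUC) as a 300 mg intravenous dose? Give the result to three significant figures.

For equal systemic exposure: F × D_ev = D_iv
D_ev = D_iv / F = 300 / 0.39 = 769.231 mg

D_buccal = 769 mg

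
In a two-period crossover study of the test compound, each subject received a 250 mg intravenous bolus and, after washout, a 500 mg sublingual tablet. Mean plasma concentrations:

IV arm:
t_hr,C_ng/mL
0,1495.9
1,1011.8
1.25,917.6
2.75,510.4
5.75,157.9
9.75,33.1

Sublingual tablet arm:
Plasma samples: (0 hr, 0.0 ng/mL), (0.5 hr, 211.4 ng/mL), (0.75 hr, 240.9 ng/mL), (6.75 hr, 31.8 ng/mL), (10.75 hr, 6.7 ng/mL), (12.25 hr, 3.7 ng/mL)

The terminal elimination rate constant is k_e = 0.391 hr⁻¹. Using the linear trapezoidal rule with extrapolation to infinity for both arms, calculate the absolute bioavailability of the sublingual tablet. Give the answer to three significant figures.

Trapezoidal AUC_0→9.75 (IV):
  [0→1]: (1495.9+1011.8)/2 × 1 = 1253.85
  [1→1.25]: (1011.8+917.6)/2 × 0.25 = 241.175
  [1.25→2.75]: (917.6+510.4)/2 × 1.5 = 1071.0
  [2.75→5.75]: (510.4+157.9)/2 × 3 = 1002.45
  [5.75→9.75]: (157.9+33.1)/2 × 4 = 382.0
  Sum = 3950.475 ng/mL·hr
IV tail: 33.1/0.391 = 84.655; AUC_iv,0→∞ = 3950.475 + 84.655 = 4035.13 ng/mL·hr
Trapezoidal AUC_0→12.25 (sublingual tablet):
  [0→0.5]: (0.0+211.4)/2 × 0.5 = 52.85
  [0.5→0.75]: (211.4+240.9)/2 × 0.25 = 56.5375
  [0.75→6.75]: (240.9+31.8)/2 × 6 = 818.1
  [6.75→10.75]: (31.8+6.7)/2 × 4 = 77.0
  [10.75→12.25]: (6.7+3.7)/2 × 1.5 = 7.8
  Sum = 1012.2875 ng/mL·hr
sublingual tablet tail: 3.7/0.391 = 9.463; AUC_ev,0→∞ = 1012.2875 + 9.463 = 1021.7505 ng/mL·hr
F = (AUC_ev/D_ev)/(AUC_iv/D_iv) = (1021.7505/500)/(4035.13/250) = 2.043501/16.14052 = 0.1266

F = 0.127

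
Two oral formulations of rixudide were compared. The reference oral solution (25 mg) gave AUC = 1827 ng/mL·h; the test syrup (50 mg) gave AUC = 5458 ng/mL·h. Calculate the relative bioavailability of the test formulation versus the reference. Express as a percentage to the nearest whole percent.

F_rel = (AUC_test/D_test) / (AUC_ref/D_ref)
      = (5458/50) / (1827/25)
      = 109.16 / 73.08 = 1.4937 = 149.37%

F_rel = 149%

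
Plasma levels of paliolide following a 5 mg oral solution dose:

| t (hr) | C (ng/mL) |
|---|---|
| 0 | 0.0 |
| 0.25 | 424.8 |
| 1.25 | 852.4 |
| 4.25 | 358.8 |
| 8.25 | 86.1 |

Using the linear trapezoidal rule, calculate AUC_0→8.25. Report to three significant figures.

Trapezoidal AUC_0→8.25:
  [0→0.25]: (0.0+424.8)/2 × 0.25 = 53.1
  [0.25→1.25]: (424.8+852.4)/2 × 1 = 638.6
  [1.25→4.25]: (852.4+358.8)/2 × 3 = 1816.8
  [4.25→8.25]: (358.8+86.1)/2 × 4 = 889.8
  Sum = 3398.3 ng/mL·hr

AUC = 3400 ng/mL·hr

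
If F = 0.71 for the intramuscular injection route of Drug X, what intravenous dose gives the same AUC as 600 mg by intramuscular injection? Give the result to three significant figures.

Systemic exposure from an extravascular dose = F × D_ev, so the equivalent IV dose is F × D_ev.
D_iv = F × D_ev = 0.71 × 600 = 426 mg

D_iv = 426 mg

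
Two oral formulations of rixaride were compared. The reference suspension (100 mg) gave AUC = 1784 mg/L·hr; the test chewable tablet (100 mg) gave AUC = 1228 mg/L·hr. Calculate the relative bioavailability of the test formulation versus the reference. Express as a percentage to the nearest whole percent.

F_rel = (AUC_test/D_test) / (AUC_ref/D_ref)
      = (1228/100) / (1784/100)
      = 12.28 / 17.84 = 0.6883 = 68.83%

F_rel = 69%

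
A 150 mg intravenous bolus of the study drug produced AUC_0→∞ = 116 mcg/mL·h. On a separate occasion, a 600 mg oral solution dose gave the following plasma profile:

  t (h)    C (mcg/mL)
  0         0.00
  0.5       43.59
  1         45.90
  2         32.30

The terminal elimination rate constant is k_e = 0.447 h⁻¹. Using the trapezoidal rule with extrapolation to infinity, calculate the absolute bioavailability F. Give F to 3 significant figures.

F = 0.312

Trapezoidal AUC_0→2 (oral solution):
  [0→0.5]: (0.00+43.59)/2 × 0.5 = 10.8975
  [0.5→1]: (43.59+45.90)/2 × 0.5 = 22.3725
  [1→2]: (45.90+32.30)/2 × 1 = 39.1
  Sum = 72.37 mcg/mL·h
Tail: C_last/k_e = 32.30/0.447 = 72.260
AUC_0→∞ (oral solution) = 72.37 + 72.260 = 144.63 mcg/mL·h
F = (AUC_ev/D_ev)/(AUC_iv/D_iv) = (144.63/600)/(116/150) = 0.24105/0.773333 = 0.3117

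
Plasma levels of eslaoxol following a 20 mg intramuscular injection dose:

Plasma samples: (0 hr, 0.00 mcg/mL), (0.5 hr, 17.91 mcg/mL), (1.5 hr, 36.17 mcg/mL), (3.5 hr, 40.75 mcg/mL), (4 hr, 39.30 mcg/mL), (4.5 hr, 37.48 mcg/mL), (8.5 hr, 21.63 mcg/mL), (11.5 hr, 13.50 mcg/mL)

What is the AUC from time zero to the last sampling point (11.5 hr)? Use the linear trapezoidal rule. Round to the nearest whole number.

AUC = 319 mcg/mL·hr

Trapezoidal AUC_0→11.5:
  [0→0.5]: (0.00+17.91)/2 × 0.5 = 4.4775
  [0.5→1.5]: (17.91+36.17)/2 × 1 = 27.04
  [1.5→3.5]: (36.17+40.75)/2 × 2 = 76.92
  [3.5→4]: (40.75+39.30)/2 × 0.5 = 20.0125
  [4→4.5]: (39.30+37.48)/2 × 0.5 = 19.195
  [4.5→8.5]: (37.48+21.63)/2 × 4 = 118.22
  [8.5→11.5]: (21.63+13.50)/2 × 3 = 52.695
  Sum = 318.56 mcg/mL·hr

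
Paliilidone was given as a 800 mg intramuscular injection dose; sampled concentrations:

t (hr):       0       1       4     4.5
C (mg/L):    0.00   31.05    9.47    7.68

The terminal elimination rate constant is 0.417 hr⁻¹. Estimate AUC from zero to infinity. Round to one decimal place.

Trapezoidal AUC_0→4.5:
  [0→1]: (0.00+31.05)/2 × 1 = 15.525
  [1→4]: (31.05+9.47)/2 × 3 = 60.78
  [4→4.5]: (9.47+7.68)/2 × 0.5 = 4.2875
  Sum = 80.5925 mg/L·hr
Extrapolated tail: C_last / k_e = 7.68 / 0.417 = 18.417
AUC_0→∞ = 80.5925 + 18.417 = 99.0095 mg/L·hr

AUC = 99.0 mg/L·hr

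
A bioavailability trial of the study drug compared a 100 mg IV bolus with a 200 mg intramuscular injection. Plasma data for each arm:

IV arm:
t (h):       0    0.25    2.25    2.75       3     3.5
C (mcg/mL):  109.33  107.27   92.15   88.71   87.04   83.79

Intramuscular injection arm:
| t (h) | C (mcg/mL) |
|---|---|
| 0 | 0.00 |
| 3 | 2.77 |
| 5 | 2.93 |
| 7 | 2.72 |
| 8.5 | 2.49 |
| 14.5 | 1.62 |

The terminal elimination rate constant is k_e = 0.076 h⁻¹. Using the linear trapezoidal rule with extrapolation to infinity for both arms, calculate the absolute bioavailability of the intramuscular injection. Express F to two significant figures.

F = 0.018

Trapezoidal AUC_0→3.5 (IV):
  [0→0.25]: (109.33+107.27)/2 × 0.25 = 27.075
  [0.25→2.25]: (107.27+92.15)/2 × 2 = 199.42
  [2.25→2.75]: (92.15+88.71)/2 × 0.5 = 45.215
  [2.75→3]: (88.71+87.04)/2 × 0.25 = 21.96875
  [3→3.5]: (87.04+83.79)/2 × 0.5 = 42.7075
  Sum = 336.38625 mcg/mL·h
IV tail: 83.79/0.076 = 1102.500; AUC_iv,0→∞ = 336.38625 + 1102.500 = 1438.88625 mcg/mL·h
Trapezoidal AUC_0→14.5 (intramuscular injection):
  [0→3]: (0.00+2.77)/2 × 3 = 4.155
  [3→5]: (2.77+2.93)/2 × 2 = 5.7
  [5→7]: (2.93+2.72)/2 × 2 = 5.65
  [7→8.5]: (2.72+2.49)/2 × 1.5 = 3.9075
  [8.5→14.5]: (2.49+1.62)/2 × 6 = 12.33
  Sum = 31.7425 mcg/mL·h
intramuscular injection tail: 1.62/0.076 = 21.316; AUC_ev,0→∞ = 31.7425 + 21.316 = 53.0585 mcg/mL·h
F = (AUC_ev/D_ev)/(AUC_iv/D_iv) = (53.0585/200)/(1438.88625/100) = 0.2652925/14.3889 = 0.0184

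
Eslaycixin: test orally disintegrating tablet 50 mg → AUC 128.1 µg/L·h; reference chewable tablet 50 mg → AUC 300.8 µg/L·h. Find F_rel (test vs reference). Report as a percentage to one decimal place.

F_rel = 42.6%

F_rel = (AUC_test/D_test) / (AUC_ref/D_ref)
      = (128.1/50) / (300.8/50)
      = 2.562 / 6.016 = 0.4259 = 42.59%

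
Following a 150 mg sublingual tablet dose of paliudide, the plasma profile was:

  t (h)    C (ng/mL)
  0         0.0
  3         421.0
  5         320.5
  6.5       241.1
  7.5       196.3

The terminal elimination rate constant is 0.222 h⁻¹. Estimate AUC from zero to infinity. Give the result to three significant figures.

AUC = 2900 ng/mL·h

Trapezoidal AUC_0→7.5:
  [0→3]: (0.0+421.0)/2 × 3 = 631.5
  [3→5]: (421.0+320.5)/2 × 2 = 741.5
  [5→6.5]: (320.5+241.1)/2 × 1.5 = 421.2
  [6.5→7.5]: (241.1+196.3)/2 × 1 = 218.7
  Sum = 2012.9 ng/mL·h
Extrapolated tail: C_last / k_e = 196.3 / 0.222 = 884.234
AUC_0→∞ = 2012.9 + 884.234 = 2897.134 ng/mL·h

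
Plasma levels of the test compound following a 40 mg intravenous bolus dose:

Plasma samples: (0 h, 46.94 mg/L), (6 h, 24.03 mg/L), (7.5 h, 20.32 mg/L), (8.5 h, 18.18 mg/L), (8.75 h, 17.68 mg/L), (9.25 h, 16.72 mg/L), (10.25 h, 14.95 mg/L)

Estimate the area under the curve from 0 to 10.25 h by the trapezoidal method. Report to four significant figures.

Trapezoidal AUC_0→10.25:
  [0→6]: (46.94+24.03)/2 × 6 = 212.91
  [6→7.5]: (24.03+20.32)/2 × 1.5 = 33.2625
  [7.5→8.5]: (20.32+18.18)/2 × 1 = 19.25
  [8.5→8.75]: (18.18+17.68)/2 × 0.25 = 4.4825
  [8.75→9.25]: (17.68+16.72)/2 × 0.5 = 8.6
  [9.25→10.25]: (16.72+14.95)/2 × 1 = 15.835
  Sum = 294.34 mg/L·h

AUC = 294.3 mg/L·h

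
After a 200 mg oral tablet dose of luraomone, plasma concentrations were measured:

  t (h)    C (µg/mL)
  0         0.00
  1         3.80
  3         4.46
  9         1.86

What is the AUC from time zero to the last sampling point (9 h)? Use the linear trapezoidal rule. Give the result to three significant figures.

AUC = 29.1 µg/mL·h

Trapezoidal AUC_0→9:
  [0→1]: (0.00+3.80)/2 × 1 = 1.9
  [1→3]: (3.80+4.46)/2 × 2 = 8.26
  [3→9]: (4.46+1.86)/2 × 6 = 18.96
  Sum = 29.12 µg/mL·h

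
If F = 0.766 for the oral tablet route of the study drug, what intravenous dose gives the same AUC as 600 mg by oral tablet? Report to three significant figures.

D_iv = 460 mg

Systemic exposure from an extravascular dose = F × D_ev, so the equivalent IV dose is F × D_ev.
D_iv = F × D_ev = 0.766 × 600 = 459.6 mg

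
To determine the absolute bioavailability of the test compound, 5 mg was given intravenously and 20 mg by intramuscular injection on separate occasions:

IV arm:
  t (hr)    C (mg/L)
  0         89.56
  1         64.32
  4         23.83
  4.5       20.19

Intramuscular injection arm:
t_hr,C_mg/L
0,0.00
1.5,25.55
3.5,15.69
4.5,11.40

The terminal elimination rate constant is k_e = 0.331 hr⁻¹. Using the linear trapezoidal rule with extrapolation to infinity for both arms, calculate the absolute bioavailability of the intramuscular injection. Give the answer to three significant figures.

Trapezoidal AUC_0→4.5 (IV):
  [0→1]: (89.56+64.32)/2 × 1 = 76.94
  [1→4]: (64.32+23.83)/2 × 3 = 132.225
  [4→4.5]: (23.83+20.19)/2 × 0.5 = 11.005
  Sum = 220.17 mg/L·hr
IV tail: 20.19/0.331 = 60.997; AUC_iv,0→∞ = 220.17 + 60.997 = 281.167 mg/L·hr
Trapezoidal AUC_0→4.5 (intramuscular injection):
  [0→1.5]: (0.00+25.55)/2 × 1.5 = 19.1625
  [1.5→3.5]: (25.55+15.69)/2 × 2 = 41.24
  [3.5→4.5]: (15.69+11.40)/2 × 1 = 13.545
  Sum = 73.9475 mg/L·hr
intramuscular injection tail: 11.40/0.331 = 34.441; AUC_ev,0→∞ = 73.9475 + 34.441 = 108.3885 mg/L·hr
F = (AUC_ev/D_ev)/(AUC_iv/D_iv) = (108.3885/20)/(281.167/5) = 5.419425/56.2334 = 0.0964

F = 0.0964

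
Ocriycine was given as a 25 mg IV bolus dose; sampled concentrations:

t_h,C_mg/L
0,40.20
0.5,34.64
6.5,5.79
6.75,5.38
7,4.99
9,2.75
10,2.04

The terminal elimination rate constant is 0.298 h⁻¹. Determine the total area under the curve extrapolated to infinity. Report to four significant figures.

AUC = 159.7 mg/L·h

Trapezoidal AUC_0→10:
  [0→0.5]: (40.20+34.64)/2 × 0.5 = 18.71
  [0.5→6.5]: (34.64+5.79)/2 × 6 = 121.29
  [6.5→6.75]: (5.79+5.38)/2 × 0.25 = 1.39625
  [6.75→7]: (5.38+4.99)/2 × 0.25 = 1.29625
  [7→9]: (4.99+2.75)/2 × 2 = 7.74
  [9→10]: (2.75+2.04)/2 × 1 = 2.395
  Sum = 152.8275 mg/L·h
Extrapolated tail: C_last / k_e = 2.04 / 0.298 = 6.846
AUC_0→∞ = 152.8275 + 6.846 = 159.6735 mg/L·h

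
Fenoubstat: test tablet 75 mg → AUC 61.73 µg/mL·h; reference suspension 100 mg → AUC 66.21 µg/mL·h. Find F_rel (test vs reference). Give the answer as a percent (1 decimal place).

F_rel = 124.3%

F_rel = (AUC_test/D_test) / (AUC_ref/D_ref)
      = (61.73/75) / (66.21/100)
      = 0.823067 / 0.6621 = 1.2431 = 124.31%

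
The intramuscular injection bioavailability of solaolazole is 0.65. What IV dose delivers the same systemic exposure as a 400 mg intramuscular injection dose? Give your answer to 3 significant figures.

D_iv = 260 mg

Systemic exposure from an extravascular dose = F × D_ev, so the equivalent IV dose is F × D_ev.
D_iv = F × D_ev = 0.65 × 400 = 260 mg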